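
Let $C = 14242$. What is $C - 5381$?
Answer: $8861$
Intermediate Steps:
$C - 5381 = 14242 - 5381 = 8861$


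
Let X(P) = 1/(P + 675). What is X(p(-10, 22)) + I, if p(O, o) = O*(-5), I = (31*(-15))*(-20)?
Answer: 6742501/725 ≈ 9300.0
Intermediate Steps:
I = 9300 (I = -465*(-20) = 9300)
p(O, o) = -5*O
X(P) = 1/(675 + P)
X(p(-10, 22)) + I = 1/(675 - 5*(-10)) + 9300 = 1/(675 + 50) + 9300 = 1/725 + 9300 = 6742501/725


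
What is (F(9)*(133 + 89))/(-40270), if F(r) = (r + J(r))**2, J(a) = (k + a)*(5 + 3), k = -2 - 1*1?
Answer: -360639/20135 ≈ -17.911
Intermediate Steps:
k = -3 (k = -2 - 1 = -3)
J(a) = -24 + 8*a (J(a) = (-3 + a)*(5 + 3) = (-3 + a)*8 = -24 + 8*a)
F(r) = (-24 + 9*r)**2 (F(r) = (r + (-24 + 8*r))**2 = (-24 + 9*r)**2)
(F(9)*(133 + 89))/(-40270) = ((9*(-8 + 3*9)**2)*(133 + 89))/(-40270) = ((9*(-8 + 27)**2)*222)*(-1/40270) = ((9*19**2)*222)*(-1/40270) = ((9*361)*222)*(-1/40270) = (3249*222)*(-1/40270) = 721278*(-1/40270) = -360639/20135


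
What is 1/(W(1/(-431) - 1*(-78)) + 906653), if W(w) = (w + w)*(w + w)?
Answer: 185761/172941178689 ≈ 1.0741e-6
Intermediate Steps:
W(w) = 4*w² (W(w) = (2*w)*(2*w) = 4*w²)
1/(W(1/(-431) - 1*(-78)) + 906653) = 1/(4*(1/(-431) - 1*(-78))² + 906653) = 1/(4*(-1/431 + 78)² + 906653) = 1/(4*(33617/431)² + 906653) = 1/(4*(1130102689/185761) + 906653) = 1/(4520410756/185761 + 906653) = 1/(172941178689/185761) = 185761/172941178689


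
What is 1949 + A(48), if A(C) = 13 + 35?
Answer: 1997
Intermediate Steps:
A(C) = 48
1949 + A(48) = 1949 + 48 = 1997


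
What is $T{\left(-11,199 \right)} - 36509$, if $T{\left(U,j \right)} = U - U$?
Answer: $-36509$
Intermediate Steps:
$T{\left(U,j \right)} = 0$
$T{\left(-11,199 \right)} - 36509 = 0 - 36509 = -36509$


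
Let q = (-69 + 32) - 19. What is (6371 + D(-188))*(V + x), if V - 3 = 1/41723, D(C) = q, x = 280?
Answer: 74565057150/41723 ≈ 1.7871e+6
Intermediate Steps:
q = -56 (q = -37 - 19 = -56)
D(C) = -56
V = 125170/41723 (V = 3 + 1/41723 = 125170/41723 ≈ 3.0000)
(6371 + D(-188))*(V + x) = (6371 - 56)*(125170/41723 + 280) = 6315*(11807610/41723) = 74565057150/41723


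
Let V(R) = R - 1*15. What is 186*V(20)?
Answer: 930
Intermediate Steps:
V(R) = -15 + R (V(R) = R - 15 = -15 + R)
186*V(20) = 186*(-15 + 20) = 186*5 = 930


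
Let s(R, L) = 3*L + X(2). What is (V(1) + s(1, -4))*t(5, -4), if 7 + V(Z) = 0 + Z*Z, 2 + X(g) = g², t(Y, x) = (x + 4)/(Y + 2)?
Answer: 0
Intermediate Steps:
t(Y, x) = (4 + x)/(2 + Y)
X(g) = -2 + g²
V(Z) = -7 + Z² (V(Z) = -7 + (0 + Z*Z) = -7 + (0 + Z²) = -7 + Z²)
s(R, L) = 2 + 3*L (s(R, L) = 3*L + (-2 + 2²) = 3*L + (-2 + 4) = 3*L + 2 = 2 + 3*L)
(V(1) + s(1, -4))*t(5, -4) = ((-7 + 1²) + (2 + 3*(-4)))*((4 - 4)/(2 + 5)) = ((-7 + 1) + (2 - 12))*(0/7) = (-6 - 10)*((⅐)*0) = -16*0 = 0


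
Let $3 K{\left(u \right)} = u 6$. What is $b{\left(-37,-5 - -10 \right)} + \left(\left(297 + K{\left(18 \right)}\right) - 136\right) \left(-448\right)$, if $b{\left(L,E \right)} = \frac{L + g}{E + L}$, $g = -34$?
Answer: $- \frac{2824121}{32} \approx -88254.0$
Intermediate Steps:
$K{\left(u \right)} = 2 u$ ($K{\left(u \right)} = \frac{u 6}{3} = \frac{6 u}{3} = 2 u$)
$b{\left(L,E \right)} = \frac{-34 + L}{E + L}$ ($b{\left(L,E \right)} = \frac{L - 34}{E + L} = \frac{-34 + L}{E + L}$)
$b{\left(-37,-5 - -10 \right)} + \left(\left(297 + K{\left(18 \right)}\right) - 136\right) \left(-448\right) = \frac{-34 - 37}{\left(-5 - -10\right) - 37} + \left(\left(297 + 2 \cdot 18\right) - 136\right) \left(-448\right) = \frac{1}{\left(-5 + 10\right) - 37} \left(-71\right) + \left(\left(297 + 36\right) - 136\right) \left(-448\right) = \frac{1}{5 - 37} \left(-71\right) + \left(333 - 136\right) \left(-448\right) = \frac{1}{-32} \left(-71\right) + 197 \left(-448\right) = \left(- \frac{1}{32}\right) \left(-71\right) - 88256 = \frac{71}{32} - 88256 = - \frac{2824121}{32}$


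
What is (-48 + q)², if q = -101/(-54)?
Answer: 6205081/2916 ≈ 2127.9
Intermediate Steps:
q = 101/54 (q = -101*(-1/54) = 101/54 ≈ 1.8704)
(-48 + q)² = (-48 + 101/54)² = (-2491/54)² = 6205081/2916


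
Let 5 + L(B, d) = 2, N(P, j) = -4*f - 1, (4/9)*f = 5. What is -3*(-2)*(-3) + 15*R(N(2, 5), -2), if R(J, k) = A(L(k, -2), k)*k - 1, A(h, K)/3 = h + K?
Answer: 417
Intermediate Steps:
f = 45/4 (f = (9/4)*5 = 45/4 ≈ 11.250)
N(P, j) = -46 (N(P, j) = -4*45/4 - 1 = -45 - 1 = -46)
L(B, d) = -3 (L(B, d) = -5 + 2 = -3)
A(h, K) = 3*K + 3*h (A(h, K) = 3*(h + K) = 3*(K + h) = 3*K + 3*h)
R(J, k) = -1 + k*(-9 + 3*k) (R(J, k) = (3*k + 3*(-3))*k - 1 = (3*k - 9)*k - 1 = (-9 + 3*k)*k - 1 = k*(-9 + 3*k) - 1 = -1 + k*(-9 + 3*k))
-3*(-2)*(-3) + 15*R(N(2, 5), -2) = -3*(-2)*(-3) + 15*(-1 + 3*(-2)*(-3 - 2)) = 6*(-3) + 15*(-1 + 3*(-2)*(-5)) = -18 + 15*(-1 + 30) = -18 + 15*29 = -18 + 435 = 417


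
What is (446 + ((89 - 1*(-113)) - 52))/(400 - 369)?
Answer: 596/31 ≈ 19.226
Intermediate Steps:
(446 + ((89 - 1*(-113)) - 52))/(400 - 369) = (446 + ((89 + 113) - 52))/31 = (446 + (202 - 52))*(1/31) = (446 + 150)*(1/31) = 596*(1/31) = 596/31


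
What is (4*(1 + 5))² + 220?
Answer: 796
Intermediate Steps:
(4*(1 + 5))² + 220 = (4*6)² + 220 = 24² + 220 = 576 + 220 = 796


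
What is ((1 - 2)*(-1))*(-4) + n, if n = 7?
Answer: 3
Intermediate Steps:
((1 - 2)*(-1))*(-4) + n = ((1 - 2)*(-1))*(-4) + 7 = -1*(-1)*(-4) + 7 = 1*(-4) + 7 = -4 + 7 = 3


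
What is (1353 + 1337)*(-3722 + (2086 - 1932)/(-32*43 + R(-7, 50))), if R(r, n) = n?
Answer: -6638282470/663 ≈ -1.0012e+7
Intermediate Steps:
(1353 + 1337)*(-3722 + (2086 - 1932)/(-32*43 + R(-7, 50))) = (1353 + 1337)*(-3722 + (2086 - 1932)/(-32*43 + 50)) = 2690*(-3722 + 154/(-1376 + 50)) = 2690*(-3722 + 154/(-1326)) = 2690*(-3722 + 154*(-1/1326)) = 2690*(-3722 - 77/663) = 2690*(-2467763/663) = -6638282470/663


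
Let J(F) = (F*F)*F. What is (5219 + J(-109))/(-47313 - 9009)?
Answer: 644905/28161 ≈ 22.901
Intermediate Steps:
J(F) = F³ (J(F) = F²*F = F³)
(5219 + J(-109))/(-47313 - 9009) = (5219 + (-109)³)/(-47313 - 9009) = (5219 - 1295029)/(-56322) = -1289810*(-1/56322) = 644905/28161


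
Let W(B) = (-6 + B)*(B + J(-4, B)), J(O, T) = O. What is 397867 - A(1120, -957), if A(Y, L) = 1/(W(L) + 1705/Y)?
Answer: 82477659210567/207299573 ≈ 3.9787e+5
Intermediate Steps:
W(B) = (-6 + B)*(-4 + B) (W(B) = (-6 + B)*(B - 4) = (-6 + B)*(-4 + B))
A(Y, L) = 1/(24 + L**2 - 10*L + 1705/Y) (A(Y, L) = 1/((24 + L**2 - 10*L) + 1705/Y) = 1/(24 + L**2 - 10*L + 1705/Y))
397867 - A(1120, -957) = 397867 - 1120/(1705 + 1120*(24 + (-957)**2 - 10*(-957))) = 397867 - 1120/(1705 + 1120*(24 + 915849 + 9570)) = 397867 - 1120/(1705 + 1120*925443) = 397867 - 1120/(1705 + 1036496160) = 397867 - 1120/1036497865 = 397867 - 1*224/207299573 = 397867 - 224/207299573 = 82477659210567/207299573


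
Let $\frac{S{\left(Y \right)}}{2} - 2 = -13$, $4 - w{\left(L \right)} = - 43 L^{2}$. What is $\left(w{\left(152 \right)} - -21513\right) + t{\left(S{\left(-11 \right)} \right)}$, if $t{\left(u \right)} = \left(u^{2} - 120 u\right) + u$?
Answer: $1018091$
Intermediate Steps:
$w{\left(L \right)} = 4 + 43 L^{2}$ ($w{\left(L \right)} = 4 - - 43 L^{2} = 4 + 43 L^{2}$)
$S{\left(Y \right)} = -22$ ($S{\left(Y \right)} = 4 + 2 \left(-13\right) = 4 - 26 = -22$)
$t{\left(u \right)} = u^{2} - 119 u$
$\left(w{\left(152 \right)} - -21513\right) + t{\left(S{\left(-11 \right)} \right)} = \left(\left(4 + 43 \cdot 152^{2}\right) - -21513\right) - 22 \left(-119 - 22\right) = \left(\left(4 + 43 \cdot 23104\right) + 21513\right) - -3102 = \left(\left(4 + 993472\right) + 21513\right) + 3102 = \left(993476 + 21513\right) + 3102 = 1014989 + 3102 = 1018091$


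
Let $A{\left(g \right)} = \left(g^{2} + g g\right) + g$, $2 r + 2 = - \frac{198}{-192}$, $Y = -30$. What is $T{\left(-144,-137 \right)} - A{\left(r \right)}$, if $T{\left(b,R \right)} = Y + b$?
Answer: $- \frac{356321}{2048} \approx -173.98$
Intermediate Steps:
$T{\left(b,R \right)} = -30 + b$
$r = - \frac{31}{64}$ ($r = -1 + \frac{\left(-198\right) \frac{1}{-192}}{2} = -1 + \frac{\left(-198\right) \left(- \frac{1}{192}\right)}{2} = -1 + \frac{1}{2} \cdot \frac{33}{32} = -1 + \frac{33}{64} = - \frac{31}{64} \approx -0.48438$)
$A{\left(g \right)} = g + 2 g^{2}$ ($A{\left(g \right)} = \left(g^{2} + g^{2}\right) + g = 2 g^{2} + g = g + 2 g^{2}$)
$T{\left(-144,-137 \right)} - A{\left(r \right)} = \left(-30 - 144\right) - - \frac{31 \left(1 + 2 \left(- \frac{31}{64}\right)\right)}{64} = -174 - - \frac{31 \left(1 - \frac{31}{32}\right)}{64} = -174 - \left(- \frac{31}{64}\right) \frac{1}{32} = -174 - - \frac{31}{2048} = -174 + \frac{31}{2048} = - \frac{356321}{2048}$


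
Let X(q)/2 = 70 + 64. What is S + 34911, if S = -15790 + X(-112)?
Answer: 19389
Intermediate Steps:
X(q) = 268 (X(q) = 2*(70 + 64) = 2*134 = 268)
S = -15522 (S = -15790 + 268 = -15522)
S + 34911 = -15522 + 34911 = 19389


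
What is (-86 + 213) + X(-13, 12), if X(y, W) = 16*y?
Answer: -81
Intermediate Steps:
(-86 + 213) + X(-13, 12) = (-86 + 213) + 16*(-13) = 127 - 208 = -81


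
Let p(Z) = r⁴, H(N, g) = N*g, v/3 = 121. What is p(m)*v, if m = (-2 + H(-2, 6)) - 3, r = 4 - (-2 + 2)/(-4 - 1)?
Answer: 92928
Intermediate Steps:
v = 363 (v = 3*121 = 363)
r = 4 (r = 4 - 0/(-5) = 4 - 0*(-1)/5 = 4 - 1*0 = 4 + 0 = 4)
m = -17 (m = (-2 - 2*6) - 3 = (-2 - 12) - 3 = -14 - 3 = -17)
p(Z) = 256 (p(Z) = 4⁴ = 256)
p(m)*v = 256*363 = 92928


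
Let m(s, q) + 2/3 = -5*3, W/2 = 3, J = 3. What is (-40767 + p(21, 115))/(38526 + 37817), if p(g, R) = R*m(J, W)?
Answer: -127706/229029 ≈ -0.55760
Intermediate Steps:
W = 6 (W = 2*3 = 6)
m(s, q) = -47/3 (m(s, q) = -⅔ - 5*3 = -⅔ - 15 = -47/3)
p(g, R) = -47*R/3 (p(g, R) = R*(-47/3) = -47*R/3)
(-40767 + p(21, 115))/(38526 + 37817) = (-40767 - 47/3*115)/(38526 + 37817) = (-40767 - 5405/3)/76343 = -127706/3*1/76343 = -127706/229029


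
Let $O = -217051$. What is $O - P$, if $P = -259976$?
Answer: $42925$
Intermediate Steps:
$O - P = -217051 - -259976 = -217051 + 259976 = 42925$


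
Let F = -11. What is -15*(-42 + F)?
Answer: 795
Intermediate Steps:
-15*(-42 + F) = -15*(-42 - 11) = -15*(-53) = 795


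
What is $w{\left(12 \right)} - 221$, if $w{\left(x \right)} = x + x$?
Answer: $-197$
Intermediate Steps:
$w{\left(x \right)} = 2 x$
$w{\left(12 \right)} - 221 = 2 \cdot 12 - 221 = 24 - 221 = -197$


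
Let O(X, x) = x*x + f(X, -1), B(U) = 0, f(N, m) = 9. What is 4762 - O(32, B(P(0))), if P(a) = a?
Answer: 4753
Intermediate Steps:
O(X, x) = 9 + x² (O(X, x) = x*x + 9 = x² + 9 = 9 + x²)
4762 - O(32, B(P(0))) = 4762 - (9 + 0²) = 4762 - (9 + 0) = 4762 - 1*9 = 4762 - 9 = 4753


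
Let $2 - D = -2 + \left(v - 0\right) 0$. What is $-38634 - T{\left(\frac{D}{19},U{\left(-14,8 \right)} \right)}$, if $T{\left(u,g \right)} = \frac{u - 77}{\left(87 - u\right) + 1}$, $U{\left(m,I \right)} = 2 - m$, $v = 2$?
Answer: $- \frac{64440053}{1668} \approx -38633.0$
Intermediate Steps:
$D = 4$ ($D = 2 - \left(-2 + \left(2 - 0\right) 0\right) = 2 - \left(-2 + \left(2 + 0\right) 0\right) = 2 - \left(-2 + 2 \cdot 0\right) = 2 - \left(-2 + 0\right) = 2 - -2 = 2 + 2 = 4$)
$T{\left(u,g \right)} = \frac{-77 + u}{88 - u}$
$-38634 - T{\left(\frac{D}{19},U{\left(-14,8 \right)} \right)} = -38634 - \frac{77 - \frac{4}{19}}{-88 + \frac{4}{19}} = -38634 - \frac{77 - \frac{4}{19}}{- \frac{1668}{19}} = -38634 - \left(- \frac{19}{1668}\right) \frac{1459}{19} = -38634 - - \frac{1459}{1668} = -38634 + \frac{1459}{1668} = - \frac{64440053}{1668}$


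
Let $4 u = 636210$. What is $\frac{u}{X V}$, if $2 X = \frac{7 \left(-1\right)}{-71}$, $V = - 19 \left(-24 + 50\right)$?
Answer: $- \frac{22585455}{3458} \approx -6531.4$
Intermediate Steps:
$u = \frac{318105}{2}$ ($u = \frac{1}{4} \cdot 636210 = \frac{318105}{2} \approx 1.5905 \cdot 10^{5}$)
$V = -494$ ($V = \left(-19\right) 26 = -494$)
$X = \frac{7}{142}$ ($X = \frac{7 \left(-1\right) \frac{1}{-71}}{2} = \frac{\left(-7\right) \left(- \frac{1}{71}\right)}{2} = \frac{1}{2} \cdot \frac{7}{71} = \frac{7}{142} \approx 0.049296$)
$\frac{u}{X V} = \frac{318105}{2 \cdot \frac{7}{142} \left(-494\right)} = \frac{318105}{2 \left(- \frac{1729}{71}\right)} = \frac{318105}{2} \left(- \frac{71}{1729}\right) = - \frac{22585455}{3458}$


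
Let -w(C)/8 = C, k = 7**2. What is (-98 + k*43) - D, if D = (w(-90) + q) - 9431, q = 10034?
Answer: 686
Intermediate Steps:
k = 49
w(C) = -8*C
D = 1323 (D = (-8*(-90) + 10034) - 9431 = (720 + 10034) - 9431 = 10754 - 9431 = 1323)
(-98 + k*43) - D = (-98 + 49*43) - 1*1323 = (-98 + 2107) - 1323 = 2009 - 1323 = 686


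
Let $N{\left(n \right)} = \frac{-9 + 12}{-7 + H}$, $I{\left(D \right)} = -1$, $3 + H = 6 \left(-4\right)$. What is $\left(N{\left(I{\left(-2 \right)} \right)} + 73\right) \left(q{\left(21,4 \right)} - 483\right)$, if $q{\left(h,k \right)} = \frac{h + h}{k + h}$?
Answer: $- \frac{29829807}{850} \approx -35094.0$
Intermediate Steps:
$H = -27$ ($H = -3 + 6 \left(-4\right) = -3 - 24 = -27$)
$q{\left(h,k \right)} = \frac{2 h}{h + k}$
$N{\left(n \right)} = - \frac{3}{34}$ ($N{\left(n \right)} = \frac{-9 + 12}{-7 - 27} = \frac{3}{-34} = 3 \left(- \frac{1}{34}\right) = - \frac{3}{34}$)
$\left(N{\left(I{\left(-2 \right)} \right)} + 73\right) \left(q{\left(21,4 \right)} - 483\right) = \left(- \frac{3}{34} + 73\right) \left(2 \cdot 21 \frac{1}{21 + 4} - 483\right) = \frac{2479 \left(2 \cdot 21 \cdot \frac{1}{25} - 483\right)}{34} = \frac{2479 \left(\frac{42}{25} - 483\right)}{34} = \frac{2479}{34} \left(- \frac{12033}{25}\right) = - \frac{29829807}{850}$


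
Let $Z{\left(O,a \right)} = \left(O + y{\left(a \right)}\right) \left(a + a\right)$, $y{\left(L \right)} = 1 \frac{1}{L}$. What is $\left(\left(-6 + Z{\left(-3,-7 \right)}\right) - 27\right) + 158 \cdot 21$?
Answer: $3329$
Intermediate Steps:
$y{\left(L \right)} = \frac{1}{L}$
$Z{\left(O,a \right)} = 2 a \left(O + \frac{1}{a}\right)$ ($Z{\left(O,a \right)} = \left(O + \frac{1}{a}\right) \left(a + a\right) = \left(O + \frac{1}{a}\right) 2 a = 2 a \left(O + \frac{1}{a}\right)$)
$\left(\left(-6 + Z{\left(-3,-7 \right)}\right) - 27\right) + 158 \cdot 21 = \left(\left(-6 + \left(2 + 2 \left(-3\right) \left(-7\right)\right)\right) - 27\right) + 158 \cdot 21 = \left(\left(-6 + \left(2 + 42\right)\right) - 27\right) + 3318 = \left(\left(-6 + 44\right) - 27\right) + 3318 = \left(38 - 27\right) + 3318 = 11 + 3318 = 3329$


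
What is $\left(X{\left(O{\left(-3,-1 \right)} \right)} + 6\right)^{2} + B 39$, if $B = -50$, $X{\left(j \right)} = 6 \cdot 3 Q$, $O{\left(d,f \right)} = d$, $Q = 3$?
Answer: $1650$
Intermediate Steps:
$X{\left(j \right)} = 54$ ($X{\left(j \right)} = 6 \cdot 3 \cdot 3 = 18 \cdot 3 = 54$)
$\left(X{\left(O{\left(-3,-1 \right)} \right)} + 6\right)^{2} + B 39 = \left(54 + 6\right)^{2} - 1950 = 60^{2} - 1950 = 3600 - 1950 = 1650$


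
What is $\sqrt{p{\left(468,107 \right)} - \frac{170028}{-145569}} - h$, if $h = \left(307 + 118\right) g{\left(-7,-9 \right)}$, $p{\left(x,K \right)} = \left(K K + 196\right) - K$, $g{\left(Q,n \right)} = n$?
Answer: $3825 + \frac{5 \sqrt{1086750318846}}{48523} \approx 3932.4$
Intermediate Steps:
$p{\left(x,K \right)} = 196 + K^{2} - K$ ($p{\left(x,K \right)} = \left(K^{2} + 196\right) - K = \left(196 + K^{2}\right) - K = 196 + K^{2} - K$)
$h = -3825$ ($h = \left(307 + 118\right) \left(-9\right) = 425 \left(-9\right) = -3825$)
$\sqrt{p{\left(468,107 \right)} - \frac{170028}{-145569}} - h = \sqrt{\left(196 + 107^{2} - 107\right) - \frac{170028}{-145569}} - -3825 = \sqrt{\left(196 + 11449 - 107\right) - - \frac{56676}{48523}} + 3825 = \sqrt{11538 + \frac{56676}{48523}} + 3825 = \sqrt{\frac{559915050}{48523}} + 3825 = \frac{5 \sqrt{1086750318846}}{48523} + 3825 = 3825 + \frac{5 \sqrt{1086750318846}}{48523}$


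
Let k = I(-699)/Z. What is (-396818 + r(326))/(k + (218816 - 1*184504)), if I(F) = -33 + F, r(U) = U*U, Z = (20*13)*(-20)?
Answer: -377704600/44605783 ≈ -8.4676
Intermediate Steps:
Z = -5200 (Z = 260*(-20) = -5200)
r(U) = U²
k = 183/1300 (k = (-33 - 699)/(-5200) = -732*(-1/5200) = 183/1300 ≈ 0.14077)
(-396818 + r(326))/(k + (218816 - 1*184504)) = (-396818 + 326²)/(183/1300 + (218816 - 1*184504)) = (-396818 + 106276)/(183/1300 + (218816 - 184504)) = -290542/(183/1300 + 34312) = -290542/44605783/1300 = -290542*1300/44605783 = -377704600/44605783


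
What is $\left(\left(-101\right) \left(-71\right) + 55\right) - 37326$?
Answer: $-30100$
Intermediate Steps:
$\left(\left(-101\right) \left(-71\right) + 55\right) - 37326 = \left(7171 + 55\right) - 37326 = 7226 - 37326 = -30100$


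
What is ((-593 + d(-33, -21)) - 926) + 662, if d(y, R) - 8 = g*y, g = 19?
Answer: -1476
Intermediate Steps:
d(y, R) = 8 + 19*y
((-593 + d(-33, -21)) - 926) + 662 = ((-593 + (8 + 19*(-33))) - 926) + 662 = ((-593 + (8 - 627)) - 926) + 662 = ((-593 - 619) - 926) + 662 = (-1212 - 926) + 662 = -2138 + 662 = -1476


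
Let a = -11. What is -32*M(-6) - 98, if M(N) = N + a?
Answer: 446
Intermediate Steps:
M(N) = -11 + N (M(N) = N - 11 = -11 + N)
-32*M(-6) - 98 = -32*(-11 - 6) - 98 = -32*(-17) - 98 = 544 - 98 = 446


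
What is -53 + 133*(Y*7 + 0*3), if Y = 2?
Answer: 1809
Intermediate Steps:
-53 + 133*(Y*7 + 0*3) = -53 + 133*(2*7 + 0*3) = -53 + 133*(14 + 0) = -53 + 133*14 = -53 + 1862 = 1809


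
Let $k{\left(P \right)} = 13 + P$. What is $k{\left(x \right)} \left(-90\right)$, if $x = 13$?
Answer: $-2340$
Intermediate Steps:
$k{\left(x \right)} \left(-90\right) = \left(13 + 13\right) \left(-90\right) = 26 \left(-90\right) = -2340$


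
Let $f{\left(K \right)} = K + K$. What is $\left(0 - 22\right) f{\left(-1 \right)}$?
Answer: $44$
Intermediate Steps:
$f{\left(K \right)} = 2 K$
$\left(0 - 22\right) f{\left(-1 \right)} = \left(0 - 22\right) 2 \left(-1\right) = \left(-22\right) \left(-2\right) = 44$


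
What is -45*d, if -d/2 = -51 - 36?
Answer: -7830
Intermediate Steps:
d = 174 (d = -2*(-51 - 36) = -2*(-87) = 174)
-45*d = -45*174 = -7830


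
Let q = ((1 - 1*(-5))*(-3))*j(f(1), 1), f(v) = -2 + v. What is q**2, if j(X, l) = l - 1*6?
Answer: 8100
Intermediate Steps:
j(X, l) = -6 + l (j(X, l) = l - 6 = -6 + l)
q = 90 (q = ((1 - 1*(-5))*(-3))*(-6 + 1) = ((1 + 5)*(-3))*(-5) = (6*(-3))*(-5) = -18*(-5) = 90)
q**2 = 90**2 = 8100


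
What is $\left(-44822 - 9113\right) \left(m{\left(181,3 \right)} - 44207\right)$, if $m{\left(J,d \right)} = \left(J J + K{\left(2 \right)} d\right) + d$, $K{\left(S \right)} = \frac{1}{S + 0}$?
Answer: $\frac{1234194605}{2} \approx 6.171 \cdot 10^{8}$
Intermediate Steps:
$K{\left(S \right)} = \frac{1}{S}$
$m{\left(J,d \right)} = J^{2} + \frac{3 d}{2}$ ($m{\left(J,d \right)} = \left(J J + \frac{d}{2}\right) + d = \left(J^{2} + \frac{d}{2}\right) + d = J^{2} + \frac{3 d}{2}$)
$\left(-44822 - 9113\right) \left(m{\left(181,3 \right)} - 44207\right) = \left(-44822 - 9113\right) \left(\left(181^{2} + \frac{3}{2} \cdot 3\right) - 44207\right) = - 53935 \left(\left(32761 + \frac{9}{2}\right) - 44207\right) = - 53935 \left(\frac{65531}{2} - 44207\right) = \left(-53935\right) \left(- \frac{22883}{2}\right) = \frac{1234194605}{2}$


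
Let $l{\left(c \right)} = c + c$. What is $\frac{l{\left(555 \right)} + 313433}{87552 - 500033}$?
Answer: $- \frac{314543}{412481} \approx -0.76256$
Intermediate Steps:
$l{\left(c \right)} = 2 c$
$\frac{l{\left(555 \right)} + 313433}{87552 - 500033} = \frac{2 \cdot 555 + 313433}{87552 - 500033} = \frac{1110 + 313433}{-412481} = 314543 \left(- \frac{1}{412481}\right) = - \frac{314543}{412481}$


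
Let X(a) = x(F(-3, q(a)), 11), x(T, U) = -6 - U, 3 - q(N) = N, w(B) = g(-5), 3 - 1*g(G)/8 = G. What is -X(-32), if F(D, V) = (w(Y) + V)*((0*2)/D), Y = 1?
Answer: 17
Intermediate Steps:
g(G) = 24 - 8*G
w(B) = 64 (w(B) = 24 - 8*(-5) = 24 + 40 = 64)
q(N) = 3 - N
F(D, V) = 0 (F(D, V) = (64 + V)*((0*2)/D) = (64 + V)*(0/D) = (64 + V)*0 = 0)
X(a) = -17 (X(a) = -6 - 1*11 = -6 - 11 = -17)
-X(-32) = -1*(-17) = 17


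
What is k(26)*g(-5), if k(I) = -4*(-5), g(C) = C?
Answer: -100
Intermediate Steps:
k(I) = 20
k(26)*g(-5) = 20*(-5) = -100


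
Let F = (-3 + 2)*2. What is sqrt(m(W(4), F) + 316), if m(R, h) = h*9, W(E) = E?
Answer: sqrt(298) ≈ 17.263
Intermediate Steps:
F = -2 (F = -1*2 = -2)
m(R, h) = 9*h
sqrt(m(W(4), F) + 316) = sqrt(9*(-2) + 316) = sqrt(-18 + 316) = sqrt(298)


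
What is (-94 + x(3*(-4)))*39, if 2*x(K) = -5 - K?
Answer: -7059/2 ≈ -3529.5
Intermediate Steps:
x(K) = -5/2 - K/2 (x(K) = (-5 - K)/2 = -5/2 - K/2)
(-94 + x(3*(-4)))*39 = (-94 + (-5/2 - 3*(-4)/2))*39 = (-94 + (-5/2 - ½*(-12)))*39 = (-94 + (-5/2 + 6))*39 = (-94 + 7/2)*39 = -181/2*39 = -7059/2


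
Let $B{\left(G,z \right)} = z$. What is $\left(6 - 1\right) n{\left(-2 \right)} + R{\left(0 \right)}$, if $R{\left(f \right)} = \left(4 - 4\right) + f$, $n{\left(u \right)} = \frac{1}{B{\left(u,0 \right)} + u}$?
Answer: $- \frac{5}{2} \approx -2.5$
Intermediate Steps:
$n{\left(u \right)} = \frac{1}{u}$ ($n{\left(u \right)} = \frac{1}{0 + u} = \frac{1}{u}$)
$R{\left(f \right)} = f$ ($R{\left(f \right)} = 0 + f = f$)
$\left(6 - 1\right) n{\left(-2 \right)} + R{\left(0 \right)} = \frac{6 - 1}{-2} + 0 = 5 \left(- \frac{1}{2}\right) + 0 = - \frac{5}{2} + 0 = - \frac{5}{2}$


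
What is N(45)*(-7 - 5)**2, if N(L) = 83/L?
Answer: 1328/5 ≈ 265.60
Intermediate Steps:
N(45)*(-7 - 5)**2 = (83/45)*(-7 - 5)**2 = (83*(1/45))*(-12)**2 = (83/45)*144 = 1328/5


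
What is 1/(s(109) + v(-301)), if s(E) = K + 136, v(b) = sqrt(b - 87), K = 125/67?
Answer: 618879/87063901 - 8978*I*sqrt(97)/87063901 ≈ 0.0071083 - 0.0010156*I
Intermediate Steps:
K = 125/67 (K = 125*(1/67) = 125/67 ≈ 1.8657)
v(b) = sqrt(-87 + b)
s(E) = 9237/67 (s(E) = 125/67 + 136 = 9237/67)
1/(s(109) + v(-301)) = 1/(9237/67 + sqrt(-87 - 301)) = 1/(9237/67 + sqrt(-388)) = 1/(9237/67 + 2*I*sqrt(97))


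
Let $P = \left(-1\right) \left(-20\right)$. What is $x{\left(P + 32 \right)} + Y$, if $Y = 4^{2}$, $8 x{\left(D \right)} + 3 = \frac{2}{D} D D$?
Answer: $\frac{229}{8} \approx 28.625$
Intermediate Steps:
$P = 20$
$x{\left(D \right)} = - \frac{3}{8} + \frac{D}{4}$ ($x{\left(D \right)} = - \frac{3}{8} + \frac{\frac{2}{D} D D}{8} = - \frac{3}{8} + \frac{2 D}{8} = - \frac{3}{8} + \frac{D}{4}$)
$Y = 16$
$x{\left(P + 32 \right)} + Y = \left(- \frac{3}{8} + \frac{20 + 32}{4}\right) + 16 = \left(- \frac{3}{8} + \frac{1}{4} \cdot 52\right) + 16 = \left(- \frac{3}{8} + 13\right) + 16 = \frac{101}{8} + 16 = \frac{229}{8}$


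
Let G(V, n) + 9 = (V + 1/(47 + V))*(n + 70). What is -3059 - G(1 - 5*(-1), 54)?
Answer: -201206/53 ≈ -3796.3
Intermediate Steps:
G(V, n) = -9 + (70 + n)*(V + 1/(47 + V)) (G(V, n) = -9 + (V + 1/(47 + V))*(n + 70) = -9 + (V + 1/(47 + V))*(70 + n) = -9 + (70 + n)*(V + 1/(47 + V)))
-3059 - G(1 - 5*(-1), 54) = -3059 - (-353 + 54 + 70*(1 - 5*(-1))**2 + 3281*(1 - 5*(-1)) + 54*(1 - 5*(-1))**2 + 47*(1 - 5*(-1))*54)/(47 + (1 - 5*(-1))) = -3059 - (-353 + 54 + 70*(1 + 5)**2 + 3281*(1 + 5) + 54*(1 + 5)**2 + 47*(1 + 5)*54)/(47 + (1 + 5)) = -3059 - (-353 + 54 + 70*6**2 + 3281*6 + 54*6**2 + 47*6*54)/(47 + 6) = -3059 - (-353 + 54 + 70*36 + 19686 + 54*36 + 15228)/53 = -3059 - (-353 + 54 + 2520 + 19686 + 1944 + 15228)/53 = -3059 - 39079/53 = -201206/53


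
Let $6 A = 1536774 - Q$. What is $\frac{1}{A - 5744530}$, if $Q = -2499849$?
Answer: $- \frac{2}{10143519} \approx -1.9717 \cdot 10^{-7}$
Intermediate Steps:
$A = \frac{1345541}{2}$ ($A = \frac{1536774 - -2499849}{6} = \frac{1536774 + 2499849}{6} = \frac{1}{6} \cdot 4036623 = \frac{1345541}{2} \approx 6.7277 \cdot 10^{5}$)
$\frac{1}{A - 5744530} = \frac{1}{\frac{1345541}{2} - 5744530} = \frac{1}{- \frac{10143519}{2}} = - \frac{2}{10143519}$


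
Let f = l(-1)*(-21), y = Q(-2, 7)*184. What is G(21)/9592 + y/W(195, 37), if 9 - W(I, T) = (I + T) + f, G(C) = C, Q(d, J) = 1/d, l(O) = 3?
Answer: 13841/23980 ≈ 0.57719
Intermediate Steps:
Q(d, J) = 1/d
y = -92 (y = 184/(-2) = -½*184 = -92)
f = -63 (f = 3*(-21) = -63)
W(I, T) = 72 - I - T (W(I, T) = 9 - ((I + T) - 63) = 9 - (-63 + I + T) = 9 + (63 - I - T) = 72 - I - T)
G(21)/9592 + y/W(195, 37) = 21/9592 - 92/(72 - 1*195 - 1*37) = 21*(1/9592) - 92/(72 - 195 - 37) = 21/9592 - 92/(-160) = 21/9592 - 92*(-1/160) = 21/9592 + 23/40 = 13841/23980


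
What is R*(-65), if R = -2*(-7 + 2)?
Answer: -650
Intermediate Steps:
R = 10 (R = -2*(-5) = 10)
R*(-65) = 10*(-65) = -650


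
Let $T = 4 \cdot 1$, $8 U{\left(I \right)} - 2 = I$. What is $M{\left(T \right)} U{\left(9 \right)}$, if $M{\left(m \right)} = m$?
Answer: $\frac{11}{2} \approx 5.5$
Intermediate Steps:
$U{\left(I \right)} = \frac{1}{4} + \frac{I}{8}$
$T = 4$
$M{\left(T \right)} U{\left(9 \right)} = 4 \left(\frac{1}{4} + \frac{1}{8} \cdot 9\right) = 4 \left(\frac{1}{4} + \frac{9}{8}\right) = 4 \cdot \frac{11}{8} = \frac{11}{2}$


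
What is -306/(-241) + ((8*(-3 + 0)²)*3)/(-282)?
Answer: 5706/11327 ≈ 0.50375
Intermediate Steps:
-306/(-241) + ((8*(-3 + 0)²)*3)/(-282) = -306*(-1/241) + ((8*(-3)²)*3)*(-1/282) = 306/241 + ((8*9)*3)*(-1/282) = 306/241 + (72*3)*(-1/282) = 306/241 + 216*(-1/282) = 306/241 - 36/47 = 5706/11327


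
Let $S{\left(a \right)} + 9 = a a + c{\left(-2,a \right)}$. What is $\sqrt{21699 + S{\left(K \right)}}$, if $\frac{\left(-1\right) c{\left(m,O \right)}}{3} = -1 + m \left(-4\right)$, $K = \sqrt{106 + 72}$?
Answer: $\sqrt{21847} \approx 147.81$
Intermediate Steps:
$K = \sqrt{178} \approx 13.342$
$c{\left(m,O \right)} = 3 + 12 m$ ($c{\left(m,O \right)} = - 3 \left(-1 + m \left(-4\right)\right) = - 3 \left(-1 - 4 m\right) = 3 + 12 m$)
$S{\left(a \right)} = -30 + a^{2}$ ($S{\left(a \right)} = -9 + \left(a a + \left(3 + 12 \left(-2\right)\right)\right) = -9 + \left(a^{2} + \left(3 - 24\right)\right) = -9 + \left(a^{2} - 21\right) = -9 + \left(-21 + a^{2}\right) = -30 + a^{2}$)
$\sqrt{21699 + S{\left(K \right)}} = \sqrt{21699 - \left(30 - \left(\sqrt{178}\right)^{2}\right)} = \sqrt{21699 + \left(-30 + 178\right)} = \sqrt{21699 + 148} = \sqrt{21847}$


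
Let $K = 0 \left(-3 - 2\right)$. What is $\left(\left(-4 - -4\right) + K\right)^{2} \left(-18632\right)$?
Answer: $0$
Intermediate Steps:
$K = 0$ ($K = 0 \left(-5\right) = 0$)
$\left(\left(-4 - -4\right) + K\right)^{2} \left(-18632\right) = \left(\left(-4 - -4\right) + 0\right)^{2} \left(-18632\right) = \left(\left(-4 + 4\right) + 0\right)^{2} \left(-18632\right) = \left(0 + 0\right)^{2} \left(-18632\right) = 0^{2} \left(-18632\right) = 0 \left(-18632\right) = 0$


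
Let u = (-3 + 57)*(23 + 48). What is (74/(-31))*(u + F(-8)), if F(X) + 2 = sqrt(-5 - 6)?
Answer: -283568/31 - 74*I*sqrt(11)/31 ≈ -9147.4 - 7.9171*I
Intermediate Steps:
u = 3834 (u = 54*71 = 3834)
F(X) = -2 + I*sqrt(11) (F(X) = -2 + sqrt(-5 - 6) = -2 + sqrt(-11) = -2 + I*sqrt(11))
(74/(-31))*(u + F(-8)) = (74/(-31))*(3834 + (-2 + I*sqrt(11))) = (74*(-1/31))*(3832 + I*sqrt(11)) = -74*(3832 + I*sqrt(11))/31 = -283568/31 - 74*I*sqrt(11)/31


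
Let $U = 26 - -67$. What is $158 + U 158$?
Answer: $14852$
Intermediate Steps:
$U = 93$ ($U = 26 + 67 = 93$)
$158 + U 158 = 158 + 93 \cdot 158 = 158 + 14694 = 14852$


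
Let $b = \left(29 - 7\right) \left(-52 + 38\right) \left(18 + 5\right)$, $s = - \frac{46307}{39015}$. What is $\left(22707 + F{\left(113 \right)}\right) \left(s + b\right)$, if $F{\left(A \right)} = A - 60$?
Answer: $- \frac{1258302836984}{7803} \approx -1.6126 \cdot 10^{8}$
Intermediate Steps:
$F{\left(A \right)} = -60 + A$ ($F{\left(A \right)} = A - 60 = -60 + A$)
$s = - \frac{46307}{39015}$ ($s = \left(-46307\right) \frac{1}{39015} = - \frac{46307}{39015} \approx -1.1869$)
$b = -7084$ ($b = 22 \left(\left(-14\right) 23\right) = 22 \left(-322\right) = -7084$)
$\left(22707 + F{\left(113 \right)}\right) \left(s + b\right) = \left(22707 + \left(-60 + 113\right)\right) \left(- \frac{46307}{39015} - 7084\right) = \left(22707 + 53\right) \left(- \frac{276428567}{39015}\right) = 22760 \left(- \frac{276428567}{39015}\right) = - \frac{1258302836984}{7803}$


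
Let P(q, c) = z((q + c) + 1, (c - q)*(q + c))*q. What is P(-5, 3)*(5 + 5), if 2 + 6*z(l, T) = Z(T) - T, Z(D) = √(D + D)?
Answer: -350/3 - 100*I*√2/3 ≈ -116.67 - 47.14*I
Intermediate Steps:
Z(D) = √2*√D (Z(D) = √(2*D) = √2*√D)
z(l, T) = -⅓ - T/6 + √2*√T/6 (z(l, T) = -⅓ + (√2*√T - T)/6 = -⅓ + (-T + √2*√T)/6 = -⅓ + (-T/6 + √2*√T/6) = -⅓ - T/6 + √2*√T/6)
P(q, c) = q*(-⅓ - (c + q)*(c - q)/6 + √2*√((c + q)*(c - q))/6) (P(q, c) = (-⅓ - (c - q)*(q + c)/6 + √2*√((c - q)*(q + c))/6)*q = (-⅓ - (c - q)*(c + q)/6 + √2*√((c - q)*(c + q))/6)*q = (-⅓ - (c + q)*(c - q)/6 + √2*√((c + q)*(c - q))/6)*q = q*(-⅓ - (c + q)*(c - q)/6 + √2*√((c + q)*(c - q))/6))
P(-5, 3)*(5 + 5) = ((⅙)*(-5)*(-2 + (-5)² + √(-2*(-5)² + 2*3²) - 1*3²))*(5 + 5) = ((⅙)*(-5)*(-2 + 25 + √(-2*25 + 2*9) - 1*9))*10 = ((⅙)*(-5)*(-2 + 25 + √(-50 + 18) - 9))*10 = ((⅙)*(-5)*(-2 + 25 + √(-32) - 9))*10 = ((⅙)*(-5)*(-2 + 25 + 4*I*√2 - 9))*10 = ((⅙)*(-5)*(14 + 4*I*√2))*10 = (-35/3 - 10*I*√2/3)*10 = -350/3 - 100*I*√2/3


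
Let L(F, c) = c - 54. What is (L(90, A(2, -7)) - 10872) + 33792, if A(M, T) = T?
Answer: 22859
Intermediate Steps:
L(F, c) = -54 + c
(L(90, A(2, -7)) - 10872) + 33792 = ((-54 - 7) - 10872) + 33792 = (-61 - 10872) + 33792 = -10933 + 33792 = 22859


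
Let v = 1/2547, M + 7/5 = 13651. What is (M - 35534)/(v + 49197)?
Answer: -139348917/313261900 ≈ -0.44483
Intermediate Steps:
M = 68248/5 (M = -7/5 + 13651 = 68248/5 ≈ 13650.)
v = 1/2547 ≈ 0.00039262
(M - 35534)/(v + 49197) = (68248/5 - 35534)/(1/2547 + 49197) = -109422/(5*125304760/2547) = -109422/5*2547/125304760 = -139348917/313261900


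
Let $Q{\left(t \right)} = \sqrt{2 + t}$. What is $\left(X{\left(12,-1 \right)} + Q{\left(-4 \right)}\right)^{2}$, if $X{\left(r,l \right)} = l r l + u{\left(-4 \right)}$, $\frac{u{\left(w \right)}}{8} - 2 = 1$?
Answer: $\left(36 + i \sqrt{2}\right)^{2} \approx 1294.0 + 101.82 i$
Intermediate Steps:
$u{\left(w \right)} = 24$ ($u{\left(w \right)} = 16 + 8 \cdot 1 = 16 + 8 = 24$)
$X{\left(r,l \right)} = 24 + r l^{2}$ ($X{\left(r,l \right)} = l r l + 24 = r l^{2} + 24 = 24 + r l^{2}$)
$\left(X{\left(12,-1 \right)} + Q{\left(-4 \right)}\right)^{2} = \left(\left(24 + 12 \left(-1\right)^{2}\right) + \sqrt{2 - 4}\right)^{2} = \left(\left(24 + 12 \cdot 1\right) + \sqrt{-2}\right)^{2} = \left(\left(24 + 12\right) + i \sqrt{2}\right)^{2} = \left(36 + i \sqrt{2}\right)^{2}$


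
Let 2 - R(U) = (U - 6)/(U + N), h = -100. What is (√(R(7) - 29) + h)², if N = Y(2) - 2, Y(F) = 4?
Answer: 89756/9 - 400*I*√61/3 ≈ 9972.9 - 1041.4*I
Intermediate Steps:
N = 2 (N = 4 - 2 = 2)
R(U) = 2 - (-6 + U)/(2 + U) (R(U) = 2 - (U - 6)/(U + 2) = 2 - (-6 + U)/(2 + U))
(√(R(7) - 29) + h)² = (√((10 + 7)/(2 + 7) - 29) - 100)² = (√(17/9 - 29) - 100)² = (√(-244/9) - 100)² = (2*I*√61/3 - 100)² = (-100 + 2*I*√61/3)²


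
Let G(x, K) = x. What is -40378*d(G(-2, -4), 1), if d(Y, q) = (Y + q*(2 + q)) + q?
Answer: -80756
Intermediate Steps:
d(Y, q) = Y + q + q*(2 + q)
-40378*d(G(-2, -4), 1) = -40378*(-2 + 1**2 + 3*1) = -40378*(-2 + 1 + 3) = -40378*2 = -80756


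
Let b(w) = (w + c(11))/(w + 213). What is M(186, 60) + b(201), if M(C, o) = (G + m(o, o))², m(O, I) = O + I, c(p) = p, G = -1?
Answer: 2931433/207 ≈ 14162.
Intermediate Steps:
m(O, I) = I + O
M(C, o) = (-1 + 2*o)² (M(C, o) = (-1 + (o + o))² = (-1 + 2*o)²)
b(w) = (11 + w)/(213 + w) (b(w) = (w + 11)/(w + 213) = (11 + w)/(213 + w))
M(186, 60) + b(201) = (-1 + 2*60)² + (11 + 201)/(213 + 201) = (-1 + 120)² + 212/414 = 119² + (1/414)*212 = 14161 + 106/207 = 2931433/207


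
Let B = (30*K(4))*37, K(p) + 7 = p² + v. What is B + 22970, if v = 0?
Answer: 32960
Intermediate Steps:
K(p) = -7 + p² (K(p) = -7 + (p² + 0) = -7 + p²)
B = 9990 (B = (30*(-7 + 4²))*37 = (30*(-7 + 16))*37 = (30*9)*37 = 270*37 = 9990)
B + 22970 = 9990 + 22970 = 32960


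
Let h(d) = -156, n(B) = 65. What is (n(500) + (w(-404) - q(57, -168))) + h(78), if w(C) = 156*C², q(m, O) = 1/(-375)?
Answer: 9548101876/375 ≈ 2.5462e+7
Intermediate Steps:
q(m, O) = -1/375
(n(500) + (w(-404) - q(57, -168))) + h(78) = (65 + (156*(-404)² - 1*(-1/375))) - 156 = (65 + (156*163216 + 1/375)) - 156 = (65 + (25461696 + 1/375)) - 156 = (65 + 9548136001/375) - 156 = 9548160376/375 - 156 = 9548101876/375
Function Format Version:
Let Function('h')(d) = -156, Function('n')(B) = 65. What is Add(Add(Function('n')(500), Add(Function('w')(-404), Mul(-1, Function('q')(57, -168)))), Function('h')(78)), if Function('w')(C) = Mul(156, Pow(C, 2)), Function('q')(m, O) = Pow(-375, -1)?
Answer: Rational(9548101876, 375) ≈ 2.5462e+7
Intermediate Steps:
Function('q')(m, O) = Rational(-1, 375)
Add(Add(Function('n')(500), Add(Function('w')(-404), Mul(-1, Function('q')(57, -168)))), Function('h')(78)) = Add(Add(65, Add(Mul(156, Pow(-404, 2)), Mul(-1, Rational(-1, 375)))), -156) = Add(Add(65, Add(Mul(156, 163216), Rational(1, 375))), -156) = Add(Add(65, Add(25461696, Rational(1, 375))), -156) = Add(Add(65, Rational(9548136001, 375)), -156) = Add(Rational(9548160376, 375), -156) = Rational(9548101876, 375)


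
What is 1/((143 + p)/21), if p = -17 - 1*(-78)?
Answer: 7/68 ≈ 0.10294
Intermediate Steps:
p = 61 (p = -17 + 78 = 61)
1/((143 + p)/21) = 1/((143 + 61)/21) = 1/((1/21)*204) = 1/(68/7) = 7/68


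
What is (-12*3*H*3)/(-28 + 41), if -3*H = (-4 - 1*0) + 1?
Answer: -108/13 ≈ -8.3077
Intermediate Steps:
H = 1 (H = -((-4 - 1*0) + 1)/3 = -((-4 + 0) + 1)/3 = -(-4 + 1)/3 = -1/3*(-3) = 1)
(-12*3*H*3)/(-28 + 41) = (-12*3*1*3)/(-28 + 41) = -36*3/13 = -12*9*(1/13) = -108*1/13 = -108/13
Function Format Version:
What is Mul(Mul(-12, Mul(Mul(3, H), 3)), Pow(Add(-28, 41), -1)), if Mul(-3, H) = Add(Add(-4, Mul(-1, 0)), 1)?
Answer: Rational(-108, 13) ≈ -8.3077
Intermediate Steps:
H = 1 (H = Mul(Rational(-1, 3), Add(Add(-4, Mul(-1, 0)), 1)) = Mul(Rational(-1, 3), Add(Add(-4, 0), 1)) = Mul(Rational(-1, 3), Add(-4, 1)) = Mul(Rational(-1, 3), -3) = 1)
Mul(Mul(-12, Mul(Mul(3, H), 3)), Pow(Add(-28, 41), -1)) = Mul(Mul(-12, Mul(Mul(3, 1), 3)), Pow(Add(-28, 41), -1)) = Mul(Mul(-12, Mul(3, 3)), Pow(13, -1)) = Mul(Mul(-12, 9), Rational(1, 13)) = Mul(-108, Rational(1, 13)) = Rational(-108, 13)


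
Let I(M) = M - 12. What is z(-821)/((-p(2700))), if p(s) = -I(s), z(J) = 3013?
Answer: 3013/2688 ≈ 1.1209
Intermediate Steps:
I(M) = -12 + M
p(s) = 12 - s (p(s) = -(-12 + s) = 12 - s)
z(-821)/((-p(2700))) = 3013/((-(12 - 1*2700))) = 3013/((-(12 - 2700))) = 3013/((-1*(-2688))) = 3013/2688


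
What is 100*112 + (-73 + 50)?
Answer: 11177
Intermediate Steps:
100*112 + (-73 + 50) = 11200 - 23 = 11177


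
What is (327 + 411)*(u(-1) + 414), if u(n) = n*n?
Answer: 306270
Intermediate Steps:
u(n) = n²
(327 + 411)*(u(-1) + 414) = (327 + 411)*((-1)² + 414) = 738*(1 + 414) = 738*415 = 306270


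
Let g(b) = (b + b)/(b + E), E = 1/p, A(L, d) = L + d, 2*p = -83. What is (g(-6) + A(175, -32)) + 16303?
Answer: 2055999/125 ≈ 16448.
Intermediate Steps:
p = -83/2 (p = (½)*(-83) = -83/2 ≈ -41.500)
E = -2/83 (E = 1/(-83/2) = -2/83 ≈ -0.024096)
g(b) = 2*b/(-2/83 + b) (g(b) = (b + b)/(b - 2/83) = (2*b)/(-2/83 + b) = 2*b/(-2/83 + b))
(g(-6) + A(175, -32)) + 16303 = (166*(-6)/(-2 + 83*(-6)) + (175 - 32)) + 16303 = (166*(-6)/(-2 - 498) + 143) + 16303 = (166*(-6)/(-500) + 143) + 16303 = (166*(-6)*(-1/500) + 143) + 16303 = (249/125 + 143) + 16303 = 18124/125 + 16303 = 2055999/125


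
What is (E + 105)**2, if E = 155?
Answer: 67600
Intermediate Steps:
(E + 105)**2 = (155 + 105)**2 = 260**2 = 67600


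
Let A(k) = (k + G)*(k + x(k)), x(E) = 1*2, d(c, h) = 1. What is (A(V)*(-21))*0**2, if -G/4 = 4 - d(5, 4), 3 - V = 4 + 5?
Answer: 0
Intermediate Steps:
V = -6 (V = 3 - (4 + 5) = 3 - 1*9 = 3 - 9 = -6)
G = -12 (G = -4*(4 - 1*1) = -4*(4 - 1) = -4*3 = -12)
x(E) = 2
A(k) = (-12 + k)*(2 + k) (A(k) = (k - 12)*(k + 2) = (-12 + k)*(2 + k))
(A(V)*(-21))*0**2 = ((-24 + (-6)**2 - 10*(-6))*(-21))*0**2 = ((-24 + 36 + 60)*(-21))*0 = (72*(-21))*0 = -1512*0 = 0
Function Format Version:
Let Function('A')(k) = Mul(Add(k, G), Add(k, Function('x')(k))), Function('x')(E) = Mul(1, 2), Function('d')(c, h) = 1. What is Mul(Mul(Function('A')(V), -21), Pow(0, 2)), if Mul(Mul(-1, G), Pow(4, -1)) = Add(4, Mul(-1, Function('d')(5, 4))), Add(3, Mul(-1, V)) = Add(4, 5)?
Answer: 0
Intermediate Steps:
V = -6 (V = Add(3, Mul(-1, Add(4, 5))) = Add(3, Mul(-1, 9)) = Add(3, -9) = -6)
G = -12 (G = Mul(-4, Add(4, Mul(-1, 1))) = Mul(-4, Add(4, -1)) = Mul(-4, 3) = -12)
Function('x')(E) = 2
Function('A')(k) = Mul(Add(-12, k), Add(2, k)) (Function('A')(k) = Mul(Add(k, -12), Add(k, 2)) = Mul(Add(-12, k), Add(2, k)))
Mul(Mul(Function('A')(V), -21), Pow(0, 2)) = Mul(Mul(Add(-24, Pow(-6, 2), Mul(-10, -6)), -21), Pow(0, 2)) = Mul(Mul(Add(-24, 36, 60), -21), 0) = Mul(Mul(72, -21), 0) = Mul(-1512, 0) = 0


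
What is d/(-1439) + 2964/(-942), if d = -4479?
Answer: -7663/225923 ≈ -0.033919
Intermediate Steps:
d/(-1439) + 2964/(-942) = -4479/(-1439) + 2964/(-942) = -4479*(-1/1439) + 2964*(-1/942) = 4479/1439 - 494/157 = -7663/225923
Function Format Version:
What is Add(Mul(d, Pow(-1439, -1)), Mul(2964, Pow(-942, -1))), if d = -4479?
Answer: Rational(-7663, 225923) ≈ -0.033919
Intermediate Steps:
Add(Mul(d, Pow(-1439, -1)), Mul(2964, Pow(-942, -1))) = Add(Mul(-4479, Pow(-1439, -1)), Mul(2964, Pow(-942, -1))) = Add(Mul(-4479, Rational(-1, 1439)), Mul(2964, Rational(-1, 942))) = Add(Rational(4479, 1439), Rational(-494, 157)) = Rational(-7663, 225923)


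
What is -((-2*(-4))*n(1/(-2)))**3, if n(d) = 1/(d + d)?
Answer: 512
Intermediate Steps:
n(d) = 1/(2*d)
-((-2*(-4))*n(1/(-2)))**3 = -((-2*(-4))*(1/(2*(1/(-2)))))**3 = -(8*(1/(2*(-1/2))))**3 = -(8*((1/2)*(-2)))**3 = -(8*(-1))**3 = -1*(-8)**3 = -1*(-512) = 512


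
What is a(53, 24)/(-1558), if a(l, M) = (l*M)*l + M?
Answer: -33720/779 ≈ -43.286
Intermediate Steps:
a(l, M) = M + M*l² (a(l, M) = (M*l)*l + M = M*l² + M = M + M*l²)
a(53, 24)/(-1558) = (24*(1 + 53²))/(-1558) = (24*(1 + 2809))*(-1/1558) = (24*2810)*(-1/1558) = 67440*(-1/1558) = -33720/779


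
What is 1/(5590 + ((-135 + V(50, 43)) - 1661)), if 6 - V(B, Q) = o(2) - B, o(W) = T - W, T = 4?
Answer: 1/3848 ≈ 0.00025988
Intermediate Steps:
o(W) = 4 - W
V(B, Q) = 4 + B (V(B, Q) = 6 - ((4 - 1*2) - B) = 6 - ((4 - 2) - B) = 6 - (2 - B) = 6 + (-2 + B) = 4 + B)
1/(5590 + ((-135 + V(50, 43)) - 1661)) = 1/(5590 + ((-135 + (4 + 50)) - 1661)) = 1/(5590 + ((-135 + 54) - 1661)) = 1/(5590 + (-81 - 1661)) = 1/(5590 - 1742) = 1/3848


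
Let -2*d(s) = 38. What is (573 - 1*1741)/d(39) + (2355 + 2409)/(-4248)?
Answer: 405929/6726 ≈ 60.352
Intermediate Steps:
d(s) = -19 (d(s) = -½*38 = -19)
(573 - 1*1741)/d(39) + (2355 + 2409)/(-4248) = (573 - 1*1741)/(-19) + (2355 + 2409)/(-4248) = (573 - 1741)*(-1/19) + 4764*(-1/4248) = -1168*(-1/19) - 397/354 = 1168/19 - 397/354 = 405929/6726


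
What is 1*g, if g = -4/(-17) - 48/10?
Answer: -388/85 ≈ -4.5647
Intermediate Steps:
g = -388/85 (g = -4*(-1/17) - 48*⅒ = 4/17 - 24/5 = -388/85 ≈ -4.5647)
1*g = 1*(-388/85) = -388/85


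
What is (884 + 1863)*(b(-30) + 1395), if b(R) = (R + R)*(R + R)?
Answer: 13721265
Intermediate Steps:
b(R) = 4*R² (b(R) = (2*R)*(2*R) = 4*R²)
(884 + 1863)*(b(-30) + 1395) = (884 + 1863)*(4*(-30)² + 1395) = 2747*(4*900 + 1395) = 2747*(3600 + 1395) = 2747*4995 = 13721265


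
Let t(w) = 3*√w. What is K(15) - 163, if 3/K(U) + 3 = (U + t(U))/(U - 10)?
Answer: -163 + √15/3 ≈ -161.71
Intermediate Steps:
K(U) = 3/(-3 + (U + 3*√U)/(-10 + U)) (K(U) = 3/(-3 + (U + 3*√U)/(U - 10)) = 3/(-3 + (U + 3*√U)/(-10 + U)))
K(15) - 163 = 3*(-10 + 15)/(30 - 2*15 + 3*√15) - 163 = 3*5/(30 - 30 + 3*√15) - 163 = 3*5/(3*√15) - 163 = 3*(√15/45)*5 - 163 = √15/3 - 163 = -163 + √15/3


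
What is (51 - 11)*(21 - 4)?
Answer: 680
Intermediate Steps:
(51 - 11)*(21 - 4) = 40*17 = 680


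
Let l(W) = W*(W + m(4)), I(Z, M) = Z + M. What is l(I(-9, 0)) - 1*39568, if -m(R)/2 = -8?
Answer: -39631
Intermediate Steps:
I(Z, M) = M + Z
m(R) = 16 (m(R) = -2*(-8) = 16)
l(W) = W*(16 + W) (l(W) = W*(W + 16) = W*(16 + W))
l(I(-9, 0)) - 1*39568 = (0 - 9)*(16 + (0 - 9)) - 1*39568 = -9*(16 - 9) - 39568 = -9*7 - 39568 = -63 - 39568 = -39631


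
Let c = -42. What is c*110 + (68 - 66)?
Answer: -4618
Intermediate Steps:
c*110 + (68 - 66) = -42*110 + (68 - 66) = -4620 + 2 = -4618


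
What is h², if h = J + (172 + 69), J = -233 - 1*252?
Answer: 59536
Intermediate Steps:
J = -485 (J = -233 - 252 = -485)
h = -244 (h = -485 + (172 + 69) = -485 + 241 = -244)
h² = (-244)² = 59536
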